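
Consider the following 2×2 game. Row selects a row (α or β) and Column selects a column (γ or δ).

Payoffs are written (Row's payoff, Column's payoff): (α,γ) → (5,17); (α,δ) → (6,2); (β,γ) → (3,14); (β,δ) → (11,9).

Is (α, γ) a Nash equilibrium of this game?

Yes

At (α, γ), Row earns 5; switching to β would give 3, so Row has no profitable deviation.
Column earns 17; switching to δ would give 2, so Column has no profitable deviation.
Neither player can gain by a unilateral deviation, so this profile is a Nash equilibrium.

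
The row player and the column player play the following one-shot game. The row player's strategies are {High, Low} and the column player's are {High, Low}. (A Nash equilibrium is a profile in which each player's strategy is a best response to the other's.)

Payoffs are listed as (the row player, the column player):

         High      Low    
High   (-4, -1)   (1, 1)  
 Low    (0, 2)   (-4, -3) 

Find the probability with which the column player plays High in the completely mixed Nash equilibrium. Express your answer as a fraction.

Let y be the probability that the column player plays High. In a completely mixed equilibrium, the row player must be indifferent between High and Low.
The row player's expected payoff from High is −4y + (1−y); from Low it is −4(1−y).
Setting these equal: −5y + 1 = 4y − 4, so y = 5/9.

5/9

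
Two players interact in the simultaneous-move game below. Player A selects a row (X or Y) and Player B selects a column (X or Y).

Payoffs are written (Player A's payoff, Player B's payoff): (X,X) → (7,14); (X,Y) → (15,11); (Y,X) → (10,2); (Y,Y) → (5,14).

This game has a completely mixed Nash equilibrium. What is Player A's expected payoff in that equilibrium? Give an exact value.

115/13

First find y, the probability Player B plays X, from Player A's indifference between X and Y: 7y + 15(1−y) = 10y + 5(1−y), giving y = 10/13.
Since Player A is indifferent in equilibrium, Player A's expected payoff equals the payoff from either row against (10/13, 3/13). Using X: 7(10/13) + 15(3/13) = 115/13.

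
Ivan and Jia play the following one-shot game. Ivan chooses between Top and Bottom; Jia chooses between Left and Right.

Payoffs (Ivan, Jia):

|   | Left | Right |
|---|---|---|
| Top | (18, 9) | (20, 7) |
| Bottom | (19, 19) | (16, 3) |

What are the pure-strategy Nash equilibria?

(Bottom, Left)

(Top, Left): Ivan prefers Bottom (19 > 18) — not an equilibrium.
(Top, Right): Jia prefers Left (9 > 7) — not an equilibrium.
(Bottom, Left): Ivan gets 19 ≥ 18 from Top, and Jia gets 19 ≥ 3 from Right — Nash equilibrium.
(Bottom, Right): Ivan prefers Top (20 > 16); Jia prefers Left (19 > 3) — not an equilibrium.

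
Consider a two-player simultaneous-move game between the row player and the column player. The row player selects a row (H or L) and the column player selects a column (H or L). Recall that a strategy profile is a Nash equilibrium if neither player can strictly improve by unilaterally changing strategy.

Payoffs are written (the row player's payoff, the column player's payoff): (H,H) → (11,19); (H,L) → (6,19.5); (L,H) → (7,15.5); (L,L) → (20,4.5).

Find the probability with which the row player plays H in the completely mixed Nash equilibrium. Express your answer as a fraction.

22/23

Let p be the probability that the row player plays H. In a completely mixed equilibrium, the column player must be indifferent between H and L.
The column player's expected payoff from H is 19p + 15.5(1−p); from L it is 19.5p + 4.5(1−p).
Setting these equal: 3.5p + 15.5 = 15p + 4.5, so p = 22/23.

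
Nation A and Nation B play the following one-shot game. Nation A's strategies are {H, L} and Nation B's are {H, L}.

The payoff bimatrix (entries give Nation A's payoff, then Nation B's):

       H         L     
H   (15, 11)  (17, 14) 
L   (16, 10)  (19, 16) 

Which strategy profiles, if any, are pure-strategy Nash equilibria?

(L, L)

(H, H): Nation A prefers L (16 > 15); Nation B prefers L (14 > 11) — not an equilibrium.
(H, L): Nation A prefers L (19 > 17) — not an equilibrium.
(L, H): Nation B prefers L (16 > 10) — not an equilibrium.
(L, L): Nation A gets 19 ≥ 17 from H, and Nation B gets 16 ≥ 10 from H — Nash equilibrium.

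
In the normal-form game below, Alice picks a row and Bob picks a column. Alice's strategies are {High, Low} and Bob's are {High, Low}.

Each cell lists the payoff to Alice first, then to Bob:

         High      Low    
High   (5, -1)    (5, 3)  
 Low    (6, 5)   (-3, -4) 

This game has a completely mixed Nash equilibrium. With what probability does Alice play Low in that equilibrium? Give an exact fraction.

4/13

Let x be the probability that Alice plays High. In a completely mixed equilibrium, Bob must be indifferent between High and Low.
Bob's expected payoff from High is −x + 5(1−x); from Low it is 3x − 4(1−x).
Setting these equal: −6x + 5 = 7x − 4, so x = 9/13.
Therefore Alice plays Low with probability 1 − 9/13 = 4/13.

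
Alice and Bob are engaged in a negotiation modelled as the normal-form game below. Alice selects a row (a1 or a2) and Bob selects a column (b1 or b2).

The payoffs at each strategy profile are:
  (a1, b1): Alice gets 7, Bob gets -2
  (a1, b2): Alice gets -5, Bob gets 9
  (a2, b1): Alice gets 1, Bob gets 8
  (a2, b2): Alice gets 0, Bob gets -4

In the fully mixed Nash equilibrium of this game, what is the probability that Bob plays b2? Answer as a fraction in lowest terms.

Let y be the probability that Bob plays b1. In a completely mixed equilibrium, Alice must be indifferent between a1 and a2.
Alice's expected payoff from a1 is 7y − 5(1−y); from a2 it is y.
Setting these equal: 12y − 5 = y, so y = 5/11.
Therefore Bob plays b2 with probability 1 − 5/11 = 6/11.

6/11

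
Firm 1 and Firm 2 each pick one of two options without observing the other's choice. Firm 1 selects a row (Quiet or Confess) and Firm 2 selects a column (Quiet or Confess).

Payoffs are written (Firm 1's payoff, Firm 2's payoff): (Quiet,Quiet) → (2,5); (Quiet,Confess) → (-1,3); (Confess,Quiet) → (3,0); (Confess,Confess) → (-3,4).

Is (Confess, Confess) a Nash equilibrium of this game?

No

At (Confess, Confess), Firm 1 earns -3; switching to Quiet would give -1, so Firm 1 would deviate.
Firm 2 earns 4; switching to Quiet would give 0, so Firm 2 has no profitable deviation.
Since at least one player can profitably deviate, this is not a Nash equilibrium.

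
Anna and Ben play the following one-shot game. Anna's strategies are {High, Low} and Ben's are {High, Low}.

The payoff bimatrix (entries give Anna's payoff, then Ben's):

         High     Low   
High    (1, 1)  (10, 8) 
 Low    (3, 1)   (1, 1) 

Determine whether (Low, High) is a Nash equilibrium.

Yes

At (Low, High), Anna earns 3; switching to High would give 1, so Anna has no profitable deviation.
Ben earns 1; switching to Low would give 1, so Ben has no profitable deviation.
Neither player can gain by a unilateral deviation, so this profile is a Nash equilibrium.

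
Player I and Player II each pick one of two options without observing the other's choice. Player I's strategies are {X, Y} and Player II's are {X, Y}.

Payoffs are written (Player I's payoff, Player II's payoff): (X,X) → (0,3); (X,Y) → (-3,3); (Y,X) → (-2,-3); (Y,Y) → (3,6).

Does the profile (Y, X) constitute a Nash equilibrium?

At (Y, X), Player I earns -2; switching to X would give 0, so Player I would deviate.
Player II earns -3; switching to Y would give 6, so Player II would deviate.
Since at least one player can profitably deviate, this is not a Nash equilibrium.

No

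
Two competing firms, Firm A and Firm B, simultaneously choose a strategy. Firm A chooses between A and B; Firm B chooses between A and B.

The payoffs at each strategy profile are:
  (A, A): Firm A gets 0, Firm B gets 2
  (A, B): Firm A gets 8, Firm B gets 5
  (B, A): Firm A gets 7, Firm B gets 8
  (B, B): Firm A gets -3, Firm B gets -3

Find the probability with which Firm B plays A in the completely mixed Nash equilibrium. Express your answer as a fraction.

Let q be the probability that Firm B plays A. In a completely mixed equilibrium, Firm A must be indifferent between A and B.
Firm A's expected payoff from A is 8(1−q); from B it is 7q − 3(1−q).
Setting these equal: −8q + 8 = 10q − 3, so q = 11/18.

11/18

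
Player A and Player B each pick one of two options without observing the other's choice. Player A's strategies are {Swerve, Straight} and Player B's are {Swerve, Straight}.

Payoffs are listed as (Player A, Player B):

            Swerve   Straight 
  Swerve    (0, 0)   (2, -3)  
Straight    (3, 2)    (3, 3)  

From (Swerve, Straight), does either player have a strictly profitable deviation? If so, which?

Both

Player A at (Swerve, Straight) earns 2; deviating to Straight yields 3 — a strict improvement.
Player B earns -3; deviating to Swerve yields 0 — a strict improvement.
Both Player A and Player B have strictly profitable deviations.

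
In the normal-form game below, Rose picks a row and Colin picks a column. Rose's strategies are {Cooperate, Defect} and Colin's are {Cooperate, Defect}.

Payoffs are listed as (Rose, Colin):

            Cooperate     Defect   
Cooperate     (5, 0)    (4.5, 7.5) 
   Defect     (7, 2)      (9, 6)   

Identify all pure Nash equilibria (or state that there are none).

(Cooperate, Cooperate): Rose prefers Defect (7 > 5); Colin prefers Defect (7.5 > 0) — not an equilibrium.
(Cooperate, Defect): Rose prefers Defect (9 > 4.5) — not an equilibrium.
(Defect, Cooperate): Colin prefers Defect (6 > 2) — not an equilibrium.
(Defect, Defect): Rose gets 9 ≥ 4.5 from Cooperate, and Colin gets 6 ≥ 2 from Cooperate — Nash equilibrium.

(Defect, Defect)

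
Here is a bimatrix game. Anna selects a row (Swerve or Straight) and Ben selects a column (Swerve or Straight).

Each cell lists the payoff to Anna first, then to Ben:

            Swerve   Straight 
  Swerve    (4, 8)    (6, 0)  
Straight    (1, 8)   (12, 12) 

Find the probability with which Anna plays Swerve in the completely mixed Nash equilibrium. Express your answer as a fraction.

1/3

Let p be the probability that Anna plays Swerve. In a completely mixed equilibrium, Ben must be indifferent between Swerve and Straight.
Ben's expected payoff from Swerve is 8p + 8(1−p); from Straight it is 12(1−p).
Setting these equal: 8 = −12p + 12, so p = 1/3.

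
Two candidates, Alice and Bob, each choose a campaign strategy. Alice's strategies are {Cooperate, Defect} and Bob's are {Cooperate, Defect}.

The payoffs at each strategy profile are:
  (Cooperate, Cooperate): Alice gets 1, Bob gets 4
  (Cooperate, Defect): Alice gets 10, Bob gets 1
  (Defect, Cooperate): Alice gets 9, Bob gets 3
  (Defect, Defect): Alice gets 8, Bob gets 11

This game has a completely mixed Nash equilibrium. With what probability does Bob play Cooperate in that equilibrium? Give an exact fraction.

Let c be the probability that Bob plays Cooperate. In a completely mixed equilibrium, Alice must be indifferent between Cooperate and Defect.
Alice's expected payoff from Cooperate is c + 10(1−c); from Defect it is 9c + 8(1−c).
Setting these equal: −9c + 10 = c + 8, so c = 1/5.

1/5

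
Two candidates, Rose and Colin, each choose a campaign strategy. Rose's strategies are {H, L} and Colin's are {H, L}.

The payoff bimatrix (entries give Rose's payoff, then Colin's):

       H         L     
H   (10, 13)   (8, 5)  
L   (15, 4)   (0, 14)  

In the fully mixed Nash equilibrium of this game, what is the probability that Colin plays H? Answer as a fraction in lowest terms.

8/13

Let y be the probability that Colin plays H. In a completely mixed equilibrium, Rose must be indifferent between H and L.
Rose's expected payoff from H is 10y + 8(1−y); from L it is 15y.
Setting these equal: 2y + 8 = 15y, so y = 8/13.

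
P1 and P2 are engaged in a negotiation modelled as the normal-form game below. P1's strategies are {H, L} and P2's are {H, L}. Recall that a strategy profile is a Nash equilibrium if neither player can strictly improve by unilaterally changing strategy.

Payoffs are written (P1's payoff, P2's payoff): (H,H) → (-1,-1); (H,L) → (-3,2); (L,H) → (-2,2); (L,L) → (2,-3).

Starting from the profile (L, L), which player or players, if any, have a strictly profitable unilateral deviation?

P1 at (L, L) earns 2; deviating to H yields -3 — not better.
P2 earns -3; deviating to H yields 2 — a strict improvement.
Only P2 has a strictly profitable deviation.

P2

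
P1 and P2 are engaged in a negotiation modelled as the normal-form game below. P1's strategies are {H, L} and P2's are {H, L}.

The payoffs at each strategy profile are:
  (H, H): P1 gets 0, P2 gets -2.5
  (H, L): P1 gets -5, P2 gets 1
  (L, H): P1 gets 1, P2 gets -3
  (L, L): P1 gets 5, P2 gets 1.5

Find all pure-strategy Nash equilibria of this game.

(L, L)

(H, H): P1 prefers L (1 > 0); P2 prefers L (1 > -2.5) — not an equilibrium.
(H, L): P1 prefers L (5 > -5) — not an equilibrium.
(L, H): P2 prefers L (1.5 > -3) — not an equilibrium.
(L, L): P1 gets 5 ≥ -5 from H, and P2 gets 1.5 ≥ -3 from H — Nash equilibrium.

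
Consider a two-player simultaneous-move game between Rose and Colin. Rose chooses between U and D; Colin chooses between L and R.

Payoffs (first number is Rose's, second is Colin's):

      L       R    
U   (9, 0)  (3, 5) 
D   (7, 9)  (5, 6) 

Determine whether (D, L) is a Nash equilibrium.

At (D, L), Rose earns 7; switching to U would give 9, so Rose would deviate.
Colin earns 9; switching to R would give 6, so Colin has no profitable deviation.
Since at least one player can profitably deviate, this is not a Nash equilibrium.

No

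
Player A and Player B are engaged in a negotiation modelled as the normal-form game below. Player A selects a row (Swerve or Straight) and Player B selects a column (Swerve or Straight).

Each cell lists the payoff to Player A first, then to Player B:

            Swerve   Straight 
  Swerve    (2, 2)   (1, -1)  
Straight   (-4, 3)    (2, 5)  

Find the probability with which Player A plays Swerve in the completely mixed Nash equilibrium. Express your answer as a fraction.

Let x be the probability that Player A plays Swerve. In a completely mixed equilibrium, Player B must be indifferent between Swerve and Straight.
Player B's expected payoff from Swerve is 2x + 3(1−x); from Straight it is −x + 5(1−x).
Setting these equal: −x + 3 = −6x + 5, so x = 2/5.

2/5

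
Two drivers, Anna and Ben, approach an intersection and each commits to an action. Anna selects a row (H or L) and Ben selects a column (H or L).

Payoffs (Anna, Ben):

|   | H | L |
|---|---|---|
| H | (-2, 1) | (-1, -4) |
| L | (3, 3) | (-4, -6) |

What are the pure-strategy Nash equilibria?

(L, H)

(H, H): Anna prefers L (3 > -2) — not an equilibrium.
(H, L): Ben prefers H (1 > -4) — not an equilibrium.
(L, H): Anna gets 3 ≥ -2 from H, and Ben gets 3 ≥ -6 from L — Nash equilibrium.
(L, L): Anna prefers H (-1 > -4); Ben prefers H (3 > -6) — not an equilibrium.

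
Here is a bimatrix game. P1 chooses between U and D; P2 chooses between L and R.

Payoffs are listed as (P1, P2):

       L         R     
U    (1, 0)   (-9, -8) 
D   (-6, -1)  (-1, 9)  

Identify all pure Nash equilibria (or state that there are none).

(U, L): P1 gets 1 ≥ -6 from D, and P2 gets 0 ≥ -8 from R — Nash equilibrium.
(U, R): P1 prefers D (-1 > -9); P2 prefers L (0 > -8) — not an equilibrium.
(D, L): P1 prefers U (1 > -6); P2 prefers R (9 > -1) — not an equilibrium.
(D, R): P1 gets -1 ≥ -9 from U, and P2 gets 9 ≥ -1 from L — Nash equilibrium.

(U, L) and (D, R)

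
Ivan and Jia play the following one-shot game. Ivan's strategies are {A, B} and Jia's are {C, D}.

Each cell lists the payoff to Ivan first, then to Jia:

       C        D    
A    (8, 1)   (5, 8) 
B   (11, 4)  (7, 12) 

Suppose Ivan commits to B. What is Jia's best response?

Against B, Jia earns 4 from C and 12 from D.
So D is the best response.

D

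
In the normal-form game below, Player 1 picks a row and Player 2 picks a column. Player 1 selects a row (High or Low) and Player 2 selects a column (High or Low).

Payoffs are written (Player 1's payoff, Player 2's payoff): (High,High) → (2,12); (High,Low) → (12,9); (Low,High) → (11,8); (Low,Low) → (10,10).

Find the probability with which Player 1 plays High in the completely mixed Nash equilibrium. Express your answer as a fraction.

2/5

Let p be the probability that Player 1 plays High. In a completely mixed equilibrium, Player 2 must be indifferent between High and Low.
Player 2's expected payoff from High is 12p + 8(1−p); from Low it is 9p + 10(1−p).
Setting these equal: 4p + 8 = −p + 10, so p = 2/5.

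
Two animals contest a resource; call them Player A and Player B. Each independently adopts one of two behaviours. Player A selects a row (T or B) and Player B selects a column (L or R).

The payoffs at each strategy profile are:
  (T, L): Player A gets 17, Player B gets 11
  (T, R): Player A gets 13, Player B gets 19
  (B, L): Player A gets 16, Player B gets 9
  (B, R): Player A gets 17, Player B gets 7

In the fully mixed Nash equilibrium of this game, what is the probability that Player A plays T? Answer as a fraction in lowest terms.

1/5

Let r be the probability that Player A plays T. In a completely mixed equilibrium, Player B must be indifferent between L and R.
Player B's expected payoff from L is 11r + 9(1−r); from R it is 19r + 7(1−r).
Setting these equal: 2r + 9 = 12r + 7, so r = 1/5.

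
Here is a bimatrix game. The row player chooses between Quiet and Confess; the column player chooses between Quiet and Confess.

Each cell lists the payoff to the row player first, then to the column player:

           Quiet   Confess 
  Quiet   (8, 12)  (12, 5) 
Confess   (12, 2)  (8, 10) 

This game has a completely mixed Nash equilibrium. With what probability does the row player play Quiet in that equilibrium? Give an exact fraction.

Let x be the probability that the row player plays Quiet. In a completely mixed equilibrium, the column player must be indifferent between Quiet and Confess.
The column player's expected payoff from Quiet is 12x + 2(1−x); from Confess it is 5x + 10(1−x).
Setting these equal: 10x + 2 = −5x + 10, so x = 8/15.

8/15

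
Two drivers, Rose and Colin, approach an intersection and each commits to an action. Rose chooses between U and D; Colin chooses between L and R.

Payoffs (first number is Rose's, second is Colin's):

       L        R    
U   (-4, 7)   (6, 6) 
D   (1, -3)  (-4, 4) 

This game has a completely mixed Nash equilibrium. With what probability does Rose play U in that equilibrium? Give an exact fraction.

Let p be the probability that Rose plays U. In a completely mixed equilibrium, Colin must be indifferent between L and R.
Colin's expected payoff from L is 7p − 3(1−p); from R it is 6p + 4(1−p).
Setting these equal: 10p − 3 = 2p + 4, so p = 7/8.

7/8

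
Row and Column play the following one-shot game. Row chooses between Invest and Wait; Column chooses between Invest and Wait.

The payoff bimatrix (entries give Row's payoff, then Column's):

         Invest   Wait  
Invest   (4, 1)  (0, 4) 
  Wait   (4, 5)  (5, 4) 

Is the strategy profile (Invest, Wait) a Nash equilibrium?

No

At (Invest, Wait), Row earns 0; switching to Wait would give 5, so Row would deviate.
Column earns 4; switching to Invest would give 1, so Column has no profitable deviation.
Since at least one player can profitably deviate, this is not a Nash equilibrium.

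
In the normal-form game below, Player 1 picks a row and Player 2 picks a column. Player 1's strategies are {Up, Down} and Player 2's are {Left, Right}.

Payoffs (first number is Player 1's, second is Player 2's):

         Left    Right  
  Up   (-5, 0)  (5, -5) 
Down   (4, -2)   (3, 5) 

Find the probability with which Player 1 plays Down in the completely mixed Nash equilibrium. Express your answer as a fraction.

Let r be the probability that Player 1 plays Up. In a completely mixed equilibrium, Player 2 must be indifferent between Left and Right.
Player 2's expected payoff from Left is −2(1−r); from Right it is −5r + 5(1−r).
Setting these equal: 2r − 2 = −10r + 5, so r = 7/12.
Therefore Player 1 plays Down with probability 1 − 7/12 = 5/12.

5/12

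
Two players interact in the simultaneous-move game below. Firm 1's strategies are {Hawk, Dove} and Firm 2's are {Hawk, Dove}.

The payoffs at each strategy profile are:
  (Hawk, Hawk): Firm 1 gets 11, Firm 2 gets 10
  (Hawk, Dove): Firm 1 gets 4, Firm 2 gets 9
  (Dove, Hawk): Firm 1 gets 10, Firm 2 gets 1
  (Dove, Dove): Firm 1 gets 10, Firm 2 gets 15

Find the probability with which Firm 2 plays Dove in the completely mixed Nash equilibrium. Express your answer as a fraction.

1/7

Let y be the probability that Firm 2 plays Hawk. In a completely mixed equilibrium, Firm 1 must be indifferent between Hawk and Dove.
Firm 1's expected payoff from Hawk is 11y + 4(1−y); from Dove it is 10y + 10(1−y).
Setting these equal: 7y + 4 = 10, so y = 6/7.
Therefore Firm 2 plays Dove with probability 1 − 6/7 = 1/7.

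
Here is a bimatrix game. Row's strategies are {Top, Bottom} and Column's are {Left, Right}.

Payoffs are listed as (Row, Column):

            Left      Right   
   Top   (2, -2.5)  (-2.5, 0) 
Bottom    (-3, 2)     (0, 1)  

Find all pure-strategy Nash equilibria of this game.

(Top, Left): Column prefers Right (0 > -2.5) — not an equilibrium.
(Top, Right): Row prefers Bottom (0 > -2.5) — not an equilibrium.
(Bottom, Left): Row prefers Top (2 > -3) — not an equilibrium.
(Bottom, Right): Column prefers Left (2 > 1) — not an equilibrium.

none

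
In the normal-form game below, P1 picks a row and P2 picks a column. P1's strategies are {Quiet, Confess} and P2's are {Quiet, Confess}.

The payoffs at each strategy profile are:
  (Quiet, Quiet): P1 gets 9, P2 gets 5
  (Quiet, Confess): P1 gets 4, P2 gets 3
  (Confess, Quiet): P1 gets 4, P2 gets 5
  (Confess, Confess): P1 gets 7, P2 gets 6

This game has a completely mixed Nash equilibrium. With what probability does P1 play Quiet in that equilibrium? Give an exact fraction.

Let r be the probability that P1 plays Quiet. In a completely mixed equilibrium, P2 must be indifferent between Quiet and Confess.
P2's expected payoff from Quiet is 5r + 5(1−r); from Confess it is 3r + 6(1−r).
Setting these equal: 5 = −3r + 6, so r = 1/3.

1/3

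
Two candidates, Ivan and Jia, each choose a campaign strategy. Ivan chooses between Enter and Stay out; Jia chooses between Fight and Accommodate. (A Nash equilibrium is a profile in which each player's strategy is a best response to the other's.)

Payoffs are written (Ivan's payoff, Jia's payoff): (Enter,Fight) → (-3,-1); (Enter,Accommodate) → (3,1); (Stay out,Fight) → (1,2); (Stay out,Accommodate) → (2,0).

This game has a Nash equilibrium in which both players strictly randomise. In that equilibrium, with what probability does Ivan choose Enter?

Let r be the probability that Ivan plays Enter. In a completely mixed equilibrium, Jia must be indifferent between Fight and Accommodate.
Jia's expected payoff from Fight is −r + 2(1−r); from Accommodate it is r.
Setting these equal: −3r + 2 = r, so r = 1/2.

1/2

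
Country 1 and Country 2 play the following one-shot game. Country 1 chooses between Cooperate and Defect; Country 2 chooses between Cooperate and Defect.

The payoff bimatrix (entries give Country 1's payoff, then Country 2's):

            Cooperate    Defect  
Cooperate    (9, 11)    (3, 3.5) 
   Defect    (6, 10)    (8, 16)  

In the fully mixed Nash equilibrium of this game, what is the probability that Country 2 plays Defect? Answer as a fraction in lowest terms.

3/8

Let q be the probability that Country 2 plays Cooperate. In a completely mixed equilibrium, Country 1 must be indifferent between Cooperate and Defect.
Country 1's expected payoff from Cooperate is 9q + 3(1−q); from Defect it is 6q + 8(1−q).
Setting these equal: 6q + 3 = −2q + 8, so q = 5/8.
Therefore Country 2 plays Defect with probability 1 − 5/8 = 3/8.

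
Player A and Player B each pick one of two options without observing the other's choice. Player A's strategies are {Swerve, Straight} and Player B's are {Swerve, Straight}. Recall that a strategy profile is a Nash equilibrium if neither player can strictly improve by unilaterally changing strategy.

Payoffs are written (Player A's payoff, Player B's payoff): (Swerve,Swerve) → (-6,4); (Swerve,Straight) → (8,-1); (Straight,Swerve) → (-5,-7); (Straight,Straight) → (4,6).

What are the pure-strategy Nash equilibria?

none

(Swerve, Swerve): Player A prefers Straight (-5 > -6) — not an equilibrium.
(Swerve, Straight): Player B prefers Swerve (4 > -1) — not an equilibrium.
(Straight, Swerve): Player B prefers Straight (6 > -7) — not an equilibrium.
(Straight, Straight): Player A prefers Swerve (8 > 4) — not an equilibrium.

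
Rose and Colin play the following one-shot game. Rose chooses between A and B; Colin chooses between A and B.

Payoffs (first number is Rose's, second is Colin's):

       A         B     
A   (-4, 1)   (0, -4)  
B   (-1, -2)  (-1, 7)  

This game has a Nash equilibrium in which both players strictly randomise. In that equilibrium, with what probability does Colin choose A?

1/4

Let c be the probability that Colin plays A. In a completely mixed equilibrium, Rose must be indifferent between A and B.
Rose's expected payoff from A is −4c; from B it is −c − (1−c).
Setting these equal: −4c = -1, so c = 1/4.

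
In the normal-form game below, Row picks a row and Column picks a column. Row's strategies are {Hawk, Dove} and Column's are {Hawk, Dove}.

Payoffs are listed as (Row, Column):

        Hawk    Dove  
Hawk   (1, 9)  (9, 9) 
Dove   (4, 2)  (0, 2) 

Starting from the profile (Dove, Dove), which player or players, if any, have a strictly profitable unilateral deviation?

Row

Row at (Dove, Dove) earns 0; deviating to Hawk yields 9 — a strict improvement.
Column earns 2; deviating to Hawk yields 2 — not better.
Only Row has a strictly profitable deviation.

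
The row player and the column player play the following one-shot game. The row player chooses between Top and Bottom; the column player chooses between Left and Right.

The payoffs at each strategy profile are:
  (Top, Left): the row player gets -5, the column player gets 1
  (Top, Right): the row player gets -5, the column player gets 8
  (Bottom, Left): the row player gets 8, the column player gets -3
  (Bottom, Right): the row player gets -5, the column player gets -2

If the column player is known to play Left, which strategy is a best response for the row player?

Against Left, the row player earns -5 from Top and 8 from Bottom.
So Bottom is the best response.

Bottom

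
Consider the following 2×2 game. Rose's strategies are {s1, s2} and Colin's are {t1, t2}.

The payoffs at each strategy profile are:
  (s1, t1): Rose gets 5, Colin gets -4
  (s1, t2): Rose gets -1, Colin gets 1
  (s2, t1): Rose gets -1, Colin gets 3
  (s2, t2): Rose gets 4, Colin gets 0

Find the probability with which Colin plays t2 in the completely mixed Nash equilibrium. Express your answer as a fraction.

Let q be the probability that Colin plays t1. In a completely mixed equilibrium, Rose must be indifferent between s1 and s2.
Rose's expected payoff from s1 is 5q − (1−q); from s2 it is −q + 4(1−q).
Setting these equal: 6q − 1 = −5q + 4, so q = 5/11.
Therefore Colin plays t2 with probability 1 − 5/11 = 6/11.

6/11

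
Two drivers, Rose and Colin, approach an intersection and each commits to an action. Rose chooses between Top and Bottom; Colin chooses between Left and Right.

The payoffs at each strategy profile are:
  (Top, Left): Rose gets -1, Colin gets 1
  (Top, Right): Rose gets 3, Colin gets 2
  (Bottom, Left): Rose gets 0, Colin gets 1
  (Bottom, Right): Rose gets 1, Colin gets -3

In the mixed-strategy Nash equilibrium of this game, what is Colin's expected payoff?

First find x, the probability Rose plays Top, from Colin's indifference between Left and Right: x + (1−x) = 2x − 3(1−x), giving x = 4/5.
Since Colin is indifferent in equilibrium, Colin's expected payoff equals the payoff from either column against (4/5, 1/5). Using Left: (4/5) + (1/5) = 1.

1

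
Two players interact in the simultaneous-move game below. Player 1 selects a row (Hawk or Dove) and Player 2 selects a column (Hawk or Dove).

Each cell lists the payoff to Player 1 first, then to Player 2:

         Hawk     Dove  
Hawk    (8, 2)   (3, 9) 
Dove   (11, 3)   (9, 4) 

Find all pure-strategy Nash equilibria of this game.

(Hawk, Hawk): Player 1 prefers Dove (11 > 8); Player 2 prefers Dove (9 > 2) — not an equilibrium.
(Hawk, Dove): Player 1 prefers Dove (9 > 3) — not an equilibrium.
(Dove, Hawk): Player 2 prefers Dove (4 > 3) — not an equilibrium.
(Dove, Dove): Player 1 gets 9 ≥ 3 from Hawk, and Player 2 gets 4 ≥ 3 from Hawk — Nash equilibrium.

(Dove, Dove)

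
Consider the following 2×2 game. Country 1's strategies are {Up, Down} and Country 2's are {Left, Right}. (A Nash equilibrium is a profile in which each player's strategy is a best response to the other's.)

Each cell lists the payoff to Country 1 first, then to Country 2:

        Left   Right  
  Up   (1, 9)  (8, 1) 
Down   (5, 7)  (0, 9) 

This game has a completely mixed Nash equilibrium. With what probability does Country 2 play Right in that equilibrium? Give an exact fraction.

Let c be the probability that Country 2 plays Left. In a completely mixed equilibrium, Country 1 must be indifferent between Up and Down.
Country 1's expected payoff from Up is c + 8(1−c); from Down it is 5c.
Setting these equal: −7c + 8 = 5c, so c = 2/3.
Therefore Country 2 plays Right with probability 1 − 2/3 = 1/3.

1/3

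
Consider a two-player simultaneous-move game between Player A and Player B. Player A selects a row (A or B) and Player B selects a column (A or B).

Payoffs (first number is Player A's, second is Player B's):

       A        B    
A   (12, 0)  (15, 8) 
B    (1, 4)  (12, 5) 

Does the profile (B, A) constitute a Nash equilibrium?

At (B, A), Player A earns 1; switching to A would give 12, so Player A would deviate.
Player B earns 4; switching to B would give 5, so Player B would deviate.
Since at least one player can profitably deviate, this is not a Nash equilibrium.

No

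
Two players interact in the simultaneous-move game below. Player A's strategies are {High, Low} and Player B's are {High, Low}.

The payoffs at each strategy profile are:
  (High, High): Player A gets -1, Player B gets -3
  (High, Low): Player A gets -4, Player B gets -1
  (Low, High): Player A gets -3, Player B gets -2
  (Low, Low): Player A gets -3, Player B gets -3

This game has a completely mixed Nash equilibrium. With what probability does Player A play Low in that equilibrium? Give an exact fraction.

2/3

Let p be the probability that Player A plays High. In a completely mixed equilibrium, Player B must be indifferent between High and Low.
Player B's expected payoff from High is −3p − 2(1−p); from Low it is −p − 3(1−p).
Setting these equal: −p − 2 = 2p − 3, so p = 1/3.
Therefore Player A plays Low with probability 1 − 1/3 = 2/3.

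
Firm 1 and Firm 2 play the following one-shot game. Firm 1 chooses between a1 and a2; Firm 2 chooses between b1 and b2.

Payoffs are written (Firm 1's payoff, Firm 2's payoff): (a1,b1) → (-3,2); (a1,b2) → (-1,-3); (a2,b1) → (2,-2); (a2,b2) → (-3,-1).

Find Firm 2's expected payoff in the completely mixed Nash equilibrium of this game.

-4/3

First find x, the probability Firm 1 plays a1, from Firm 2's indifference between b1 and b2: 2x − 2(1−x) = −3x − (1−x), giving x = 1/6.
Since Firm 2 is indifferent in equilibrium, Firm 2's expected payoff equals the payoff from either column against (1/6, 5/6). Using b1: 2(1/6) − 2(5/6) = -4/3.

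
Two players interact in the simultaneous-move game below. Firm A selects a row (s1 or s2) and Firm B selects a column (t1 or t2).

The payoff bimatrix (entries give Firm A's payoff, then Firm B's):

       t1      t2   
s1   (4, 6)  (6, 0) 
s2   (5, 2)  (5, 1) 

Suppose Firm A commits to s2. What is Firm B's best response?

Against s2, Firm B earns 2 from t1 and 1 from t2.
So t1 is the best response.

t1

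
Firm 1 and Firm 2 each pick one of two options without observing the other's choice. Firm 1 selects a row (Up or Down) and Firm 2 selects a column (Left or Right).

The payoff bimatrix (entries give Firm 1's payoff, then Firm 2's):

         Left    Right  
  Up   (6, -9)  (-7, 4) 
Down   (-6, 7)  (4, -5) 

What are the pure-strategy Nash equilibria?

none

(Up, Left): Firm 2 prefers Right (4 > -9) — not an equilibrium.
(Up, Right): Firm 1 prefers Down (4 > -7) — not an equilibrium.
(Down, Left): Firm 1 prefers Up (6 > -6) — not an equilibrium.
(Down, Right): Firm 2 prefers Left (7 > -5) — not an equilibrium.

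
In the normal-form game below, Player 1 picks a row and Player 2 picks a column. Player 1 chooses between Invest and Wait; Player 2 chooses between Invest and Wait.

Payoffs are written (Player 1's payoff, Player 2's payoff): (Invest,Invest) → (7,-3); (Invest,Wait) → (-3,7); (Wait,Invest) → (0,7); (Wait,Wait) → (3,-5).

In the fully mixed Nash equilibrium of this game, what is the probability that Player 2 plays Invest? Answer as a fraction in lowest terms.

6/13

Let c be the probability that Player 2 plays Invest. In a completely mixed equilibrium, Player 1 must be indifferent between Invest and Wait.
Player 1's expected payoff from Invest is 7c − 3(1−c); from Wait it is 3(1−c).
Setting these equal: 10c − 3 = −3c + 3, so c = 6/13.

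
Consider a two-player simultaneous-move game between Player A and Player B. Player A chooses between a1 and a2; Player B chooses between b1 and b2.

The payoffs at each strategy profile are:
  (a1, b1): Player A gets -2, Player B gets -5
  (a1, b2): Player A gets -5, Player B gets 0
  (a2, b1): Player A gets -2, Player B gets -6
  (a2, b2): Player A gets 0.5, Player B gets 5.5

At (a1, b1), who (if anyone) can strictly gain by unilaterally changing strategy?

Player A at (a1, b1) earns -2; deviating to a2 yields -2 — not better.
Player B earns -5; deviating to b2 yields 0 — a strict improvement.
Only Player B has a strictly profitable deviation.

Player B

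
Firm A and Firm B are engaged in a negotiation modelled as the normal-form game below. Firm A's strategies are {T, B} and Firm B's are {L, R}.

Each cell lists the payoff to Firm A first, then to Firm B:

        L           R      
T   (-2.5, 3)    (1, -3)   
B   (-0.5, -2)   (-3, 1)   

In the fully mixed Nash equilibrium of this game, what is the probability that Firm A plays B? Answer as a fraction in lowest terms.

Let x be the probability that Firm A plays T. In a completely mixed equilibrium, Firm B must be indifferent between L and R.
Firm B's expected payoff from L is 3x − 2(1−x); from R it is −3x + (1−x).
Setting these equal: 5x − 2 = −4x + 1, so x = 1/3.
Therefore Firm A plays B with probability 1 − 1/3 = 2/3.

2/3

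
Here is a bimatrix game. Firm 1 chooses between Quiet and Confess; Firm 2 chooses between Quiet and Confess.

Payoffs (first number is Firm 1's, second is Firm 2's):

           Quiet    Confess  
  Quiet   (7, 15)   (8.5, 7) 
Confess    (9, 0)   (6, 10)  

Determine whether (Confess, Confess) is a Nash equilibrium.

No

At (Confess, Confess), Firm 1 earns 6; switching to Quiet would give 8.5, so Firm 1 would deviate.
Firm 2 earns 10; switching to Quiet would give 0, so Firm 2 has no profitable deviation.
Since at least one player can profitably deviate, this is not a Nash equilibrium.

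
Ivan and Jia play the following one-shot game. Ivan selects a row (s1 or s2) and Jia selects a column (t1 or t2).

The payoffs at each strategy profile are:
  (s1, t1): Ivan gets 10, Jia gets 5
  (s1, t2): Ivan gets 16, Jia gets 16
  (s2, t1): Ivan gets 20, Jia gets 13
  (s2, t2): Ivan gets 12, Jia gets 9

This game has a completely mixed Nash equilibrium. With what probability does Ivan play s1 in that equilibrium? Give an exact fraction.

4/15

Let p be the probability that Ivan plays s1. In a completely mixed equilibrium, Jia must be indifferent between t1 and t2.
Jia's expected payoff from t1 is 5p + 13(1−p); from t2 it is 16p + 9(1−p).
Setting these equal: −8p + 13 = 7p + 9, so p = 4/15.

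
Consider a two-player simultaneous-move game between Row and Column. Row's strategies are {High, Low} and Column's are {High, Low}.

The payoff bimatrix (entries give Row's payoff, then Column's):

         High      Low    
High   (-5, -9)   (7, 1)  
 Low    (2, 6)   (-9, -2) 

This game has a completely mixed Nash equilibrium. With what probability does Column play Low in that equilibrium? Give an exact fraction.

Let q be the probability that Column plays High. In a completely mixed equilibrium, Row must be indifferent between High and Low.
Row's expected payoff from High is −5q + 7(1−q); from Low it is 2q − 9(1−q).
Setting these equal: −12q + 7 = 11q − 9, so q = 16/23.
Therefore Column plays Low with probability 1 − 16/23 = 7/23.

7/23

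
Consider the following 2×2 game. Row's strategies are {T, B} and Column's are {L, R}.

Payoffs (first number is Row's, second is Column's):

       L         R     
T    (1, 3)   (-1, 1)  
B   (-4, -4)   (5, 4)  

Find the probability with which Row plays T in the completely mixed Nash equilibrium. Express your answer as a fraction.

Let r be the probability that Row plays T. In a completely mixed equilibrium, Column must be indifferent between L and R.
Column's expected payoff from L is 3r − 4(1−r); from R it is r + 4(1−r).
Setting these equal: 7r − 4 = −3r + 4, so r = 4/5.

4/5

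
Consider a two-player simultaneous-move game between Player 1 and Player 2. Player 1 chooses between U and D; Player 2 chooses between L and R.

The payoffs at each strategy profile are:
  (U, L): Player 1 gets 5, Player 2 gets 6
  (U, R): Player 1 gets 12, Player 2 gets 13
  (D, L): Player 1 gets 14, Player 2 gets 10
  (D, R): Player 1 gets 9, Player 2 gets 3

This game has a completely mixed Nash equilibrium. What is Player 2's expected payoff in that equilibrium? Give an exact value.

8

First find p, the probability Player 1 plays U, from Player 2's indifference between L and R: 6p + 10(1−p) = 13p + 3(1−p), giving p = 1/2.
Since Player 2 is indifferent in equilibrium, Player 2's expected payoff equals the payoff from either column against (1/2, 1/2). Using L: 6(1/2) + 10(1/2) = 8.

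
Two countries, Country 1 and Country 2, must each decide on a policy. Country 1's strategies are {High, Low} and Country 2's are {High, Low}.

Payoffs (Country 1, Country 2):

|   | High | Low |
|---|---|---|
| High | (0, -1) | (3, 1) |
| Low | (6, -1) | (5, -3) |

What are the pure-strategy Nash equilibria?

(Low, High)

(High, High): Country 1 prefers Low (6 > 0); Country 2 prefers Low (1 > -1) — not an equilibrium.
(High, Low): Country 1 prefers Low (5 > 3) — not an equilibrium.
(Low, High): Country 1 gets 6 ≥ 0 from High, and Country 2 gets -1 ≥ -3 from Low — Nash equilibrium.
(Low, Low): Country 2 prefers High (-1 > -3) — not an equilibrium.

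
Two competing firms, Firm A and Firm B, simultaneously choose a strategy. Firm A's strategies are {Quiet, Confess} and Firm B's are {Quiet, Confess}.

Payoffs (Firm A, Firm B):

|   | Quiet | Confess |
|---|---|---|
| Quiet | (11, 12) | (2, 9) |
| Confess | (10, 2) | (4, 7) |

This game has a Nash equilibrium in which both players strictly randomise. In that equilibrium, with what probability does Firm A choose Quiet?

Let x be the probability that Firm A plays Quiet. In a completely mixed equilibrium, Firm B must be indifferent between Quiet and Confess.
Firm B's expected payoff from Quiet is 12x + 2(1−x); from Confess it is 9x + 7(1−x).
Setting these equal: 10x + 2 = 2x + 7, so x = 5/8.

5/8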